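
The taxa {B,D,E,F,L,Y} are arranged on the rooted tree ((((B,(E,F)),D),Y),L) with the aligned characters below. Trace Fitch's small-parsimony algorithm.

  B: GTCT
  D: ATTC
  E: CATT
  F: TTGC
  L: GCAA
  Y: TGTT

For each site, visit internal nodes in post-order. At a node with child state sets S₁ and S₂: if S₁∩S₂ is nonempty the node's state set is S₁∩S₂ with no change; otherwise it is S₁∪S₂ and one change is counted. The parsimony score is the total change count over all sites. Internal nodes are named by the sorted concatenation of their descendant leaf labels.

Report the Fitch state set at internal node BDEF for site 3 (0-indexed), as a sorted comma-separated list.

site 0, node EF: E={C} ∪ F={T} → {C,T} (+1)
site 0, node BEF: B={G} ∪ EF={C,T} → {C,G,T} (+1)
site 0, node BDEF: BEF={C,G,T} ∪ D={A} → {A,C,G,T} (+1)
site 0, node BDEFY: BDEF={A,C,G,T} ∩ Y={T} → {T} (+0)
site 0, node BDEFLY: BDEFY={T} ∪ L={G} → {G,T} (+1)
site 1, node EF: E={A} ∪ F={T} → {A,T} (+1)
site 1, node BEF: B={T} ∩ EF={A,T} → {T} (+0)
site 1, node BDEF: BEF={T} ∩ D={T} → {T} (+0)
site 1, node BDEFY: BDEF={T} ∪ Y={G} → {G,T} (+1)
site 1, node BDEFLY: BDEFY={G,T} ∪ L={C} → {C,G,T} (+1)
site 2, node EF: E={T} ∪ F={G} → {G,T} (+1)
site 2, node BEF: B={C} ∪ EF={G,T} → {C,G,T} (+1)
site 2, node BDEF: BEF={C,G,T} ∩ D={T} → {T} (+0)
site 2, node BDEFY: BDEF={T} ∩ Y={T} → {T} (+0)
site 2, node BDEFLY: BDEFY={T} ∪ L={A} → {A,T} (+1)
site 3, node EF: E={T} ∪ F={C} → {C,T} (+1)
site 3, node BEF: B={T} ∩ EF={C,T} → {T} (+0)
site 3, node BDEF: BEF={T} ∪ D={C} → {C,T} (+1)
site 3, node BDEFY: BDEF={C,T} ∩ Y={T} → {T} (+0)
site 3, node BDEFLY: BDEFY={T} ∪ L={A} → {A,T} (+1)
per-site changes: [4, 3, 3, 3]; total = 13

C,T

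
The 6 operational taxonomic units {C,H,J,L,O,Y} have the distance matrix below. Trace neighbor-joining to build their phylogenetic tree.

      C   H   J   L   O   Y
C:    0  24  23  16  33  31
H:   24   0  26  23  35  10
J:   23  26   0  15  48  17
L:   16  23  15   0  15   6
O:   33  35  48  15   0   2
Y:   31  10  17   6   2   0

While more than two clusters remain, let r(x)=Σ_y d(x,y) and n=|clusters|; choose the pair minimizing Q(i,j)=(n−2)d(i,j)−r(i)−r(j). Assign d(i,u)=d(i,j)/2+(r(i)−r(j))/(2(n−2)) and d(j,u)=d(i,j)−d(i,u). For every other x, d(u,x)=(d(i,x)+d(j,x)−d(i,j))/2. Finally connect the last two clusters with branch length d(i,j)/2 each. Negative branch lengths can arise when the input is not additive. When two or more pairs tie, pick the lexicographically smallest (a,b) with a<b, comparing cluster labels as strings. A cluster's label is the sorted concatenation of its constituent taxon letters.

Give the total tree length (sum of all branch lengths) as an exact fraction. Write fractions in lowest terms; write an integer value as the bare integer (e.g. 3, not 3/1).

step 1: merge (O,Y) at d=2, Q=-191; branch lengths O→75/8, Y→-59/8; new cluster OY
  updated: d(C,OY)=31, d(H,OY)=43/2, d(J,OY)=63/2, d(L,OY)=19/2
step 2: merge (L,OY) at d=19/2, Q=-257/2; branch lengths L→-1/4, OY→39/4; new cluster LOY
  updated: d(C,LOY)=75/4, d(H,LOY)=35/2, d(J,LOY)=37/2
step 3: merge (C,J) at d=23, Q=-349/4; branch lengths C→177/16, J→191/16; new cluster CJ
  updated: d(CJ,H)=27/2, d(CJ,LOY)=57/8
step 4: merge (CJ,H) at d=27/2, Q=-305/8; branch lengths CJ→25/16, H→191/16; new cluster CHJ
  updated: d(CHJ,LOY)=89/16
step 5: merge (CHJ,LOY) at d=89/16; branch lengths CHJ→89/32, LOY→89/32; new cluster CHJLOY
final tree: (((C:177/16,J:191/16):25/16,H:191/16):89/32,(L:-1/4,(O:75/8,Y:-59/8):39/4):89/32)
total length: 857/16

857/16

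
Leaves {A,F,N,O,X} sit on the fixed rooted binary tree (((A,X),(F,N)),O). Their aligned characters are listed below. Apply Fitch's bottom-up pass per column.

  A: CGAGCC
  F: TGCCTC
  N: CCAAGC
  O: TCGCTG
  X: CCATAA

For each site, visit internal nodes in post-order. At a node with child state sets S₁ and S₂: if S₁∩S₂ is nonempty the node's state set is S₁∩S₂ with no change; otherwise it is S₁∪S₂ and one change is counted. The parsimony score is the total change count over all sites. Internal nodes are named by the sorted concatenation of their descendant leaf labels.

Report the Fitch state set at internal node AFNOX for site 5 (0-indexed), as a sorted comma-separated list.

C,G

site 0, node AX: A={C} ∩ X={C} → {C} (+0)
site 0, node FN: F={T} ∪ N={C} → {C,T} (+1)
site 0, node AFNX: AX={C} ∩ FN={C,T} → {C} (+0)
site 0, node AFNOX: AFNX={C} ∪ O={T} → {C,T} (+1)
site 1, node AX: A={G} ∪ X={C} → {C,G} (+1)
site 1, node FN: F={G} ∪ N={C} → {C,G} (+1)
site 1, node AFNX: AX={C,G} ∩ FN={C,G} → {C,G} (+0)
site 1, node AFNOX: AFNX={C,G} ∩ O={C} → {C} (+0)
site 2, node AX: A={A} ∩ X={A} → {A} (+0)
site 2, node FN: F={C} ∪ N={A} → {A,C} (+1)
site 2, node AFNX: AX={A} ∩ FN={A,C} → {A} (+0)
site 2, node AFNOX: AFNX={A} ∪ O={G} → {A,G} (+1)
site 3, node AX: A={G} ∪ X={T} → {G,T} (+1)
site 3, node FN: F={C} ∪ N={A} → {A,C} (+1)
site 3, node AFNX: AX={G,T} ∪ FN={A,C} → {A,C,G,T} (+1)
site 3, node AFNOX: AFNX={A,C,G,T} ∩ O={C} → {C} (+0)
site 4, node AX: A={C} ∪ X={A} → {A,C} (+1)
site 4, node FN: F={T} ∪ N={G} → {G,T} (+1)
site 4, node AFNX: AX={A,C} ∪ FN={G,T} → {A,C,G,T} (+1)
site 4, node AFNOX: AFNX={A,C,G,T} ∩ O={T} → {T} (+0)
site 5, node AX: A={C} ∪ X={A} → {A,C} (+1)
site 5, node FN: F={C} ∩ N={C} → {C} (+0)
site 5, node AFNX: AX={A,C} ∩ FN={C} → {C} (+0)
site 5, node AFNOX: AFNX={C} ∪ O={G} → {C,G} (+1)
per-site changes: [2, 2, 2, 3, 3, 2]; total = 14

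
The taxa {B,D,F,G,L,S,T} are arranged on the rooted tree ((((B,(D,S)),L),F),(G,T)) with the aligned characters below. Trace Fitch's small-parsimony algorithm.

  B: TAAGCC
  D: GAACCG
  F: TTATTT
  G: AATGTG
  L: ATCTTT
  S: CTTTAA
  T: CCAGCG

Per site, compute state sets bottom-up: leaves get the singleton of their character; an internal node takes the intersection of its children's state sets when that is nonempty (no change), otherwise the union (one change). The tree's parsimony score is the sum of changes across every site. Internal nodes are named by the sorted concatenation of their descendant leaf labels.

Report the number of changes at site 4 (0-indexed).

3

[col 0] DS: children D:{G}, S:{C} ∪→ {C,G}; cost 1
[col 0] BDS: children B:{T}, DS:{C,G} ∪→ {C,G,T}; cost 1
[col 0] BDLS: children BDS:{C,G,T}, L:{A} ∪→ {A,C,G,T}; cost 1
[col 0] BDFLS: children BDLS:{A,C,G,T}, F:{T} ∩→ {T}; cost 0
[col 0] GT: children G:{A}, T:{C} ∪→ {A,C}; cost 1
[col 0] BDFGLST: children BDFLS:{T}, GT:{A,C} ∪→ {A,C,T}; cost 1
[col 1] DS: children D:{A}, S:{T} ∪→ {A,T}; cost 1
[col 1] BDS: children B:{A}, DS:{A,T} ∩→ {A}; cost 0
[col 1] BDLS: children BDS:{A}, L:{T} ∪→ {A,T}; cost 1
[col 1] BDFLS: children BDLS:{A,T}, F:{T} ∩→ {T}; cost 0
[col 1] GT: children G:{A}, T:{C} ∪→ {A,C}; cost 1
[col 1] BDFGLST: children BDFLS:{T}, GT:{A,C} ∪→ {A,C,T}; cost 1
[col 2] DS: children D:{A}, S:{T} ∪→ {A,T}; cost 1
[col 2] BDS: children B:{A}, DS:{A,T} ∩→ {A}; cost 0
[col 2] BDLS: children BDS:{A}, L:{C} ∪→ {A,C}; cost 1
[col 2] BDFLS: children BDLS:{A,C}, F:{A} ∩→ {A}; cost 0
[col 2] GT: children G:{T}, T:{A} ∪→ {A,T}; cost 1
[col 2] BDFGLST: children BDFLS:{A}, GT:{A,T} ∩→ {A}; cost 0
[col 3] DS: children D:{C}, S:{T} ∪→ {C,T}; cost 1
[col 3] BDS: children B:{G}, DS:{C,T} ∪→ {C,G,T}; cost 1
[col 3] BDLS: children BDS:{C,G,T}, L:{T} ∩→ {T}; cost 0
[col 3] BDFLS: children BDLS:{T}, F:{T} ∩→ {T}; cost 0
[col 3] GT: children G:{G}, T:{G} ∩→ {G}; cost 0
[col 3] BDFGLST: children BDFLS:{T}, GT:{G} ∪→ {G,T}; cost 1
[col 4] DS: children D:{C}, S:{A} ∪→ {A,C}; cost 1
[col 4] BDS: children B:{C}, DS:{A,C} ∩→ {C}; cost 0
[col 4] BDLS: children BDS:{C}, L:{T} ∪→ {C,T}; cost 1
[col 4] BDFLS: children BDLS:{C,T}, F:{T} ∩→ {T}; cost 0
[col 4] GT: children G:{T}, T:{C} ∪→ {C,T}; cost 1
[col 4] BDFGLST: children BDFLS:{T}, GT:{C,T} ∩→ {T}; cost 0
[col 5] DS: children D:{G}, S:{A} ∪→ {A,G}; cost 1
[col 5] BDS: children B:{C}, DS:{A,G} ∪→ {A,C,G}; cost 1
[col 5] BDLS: children BDS:{A,C,G}, L:{T} ∪→ {A,C,G,T}; cost 1
[col 5] BDFLS: children BDLS:{A,C,G,T}, F:{T} ∩→ {T}; cost 0
[col 5] GT: children G:{G}, T:{G} ∩→ {G}; cost 0
[col 5] BDFGLST: children BDFLS:{T}, GT:{G} ∪→ {G,T}; cost 1
per-site changes: [5, 4, 3, 3, 3, 4]; total = 22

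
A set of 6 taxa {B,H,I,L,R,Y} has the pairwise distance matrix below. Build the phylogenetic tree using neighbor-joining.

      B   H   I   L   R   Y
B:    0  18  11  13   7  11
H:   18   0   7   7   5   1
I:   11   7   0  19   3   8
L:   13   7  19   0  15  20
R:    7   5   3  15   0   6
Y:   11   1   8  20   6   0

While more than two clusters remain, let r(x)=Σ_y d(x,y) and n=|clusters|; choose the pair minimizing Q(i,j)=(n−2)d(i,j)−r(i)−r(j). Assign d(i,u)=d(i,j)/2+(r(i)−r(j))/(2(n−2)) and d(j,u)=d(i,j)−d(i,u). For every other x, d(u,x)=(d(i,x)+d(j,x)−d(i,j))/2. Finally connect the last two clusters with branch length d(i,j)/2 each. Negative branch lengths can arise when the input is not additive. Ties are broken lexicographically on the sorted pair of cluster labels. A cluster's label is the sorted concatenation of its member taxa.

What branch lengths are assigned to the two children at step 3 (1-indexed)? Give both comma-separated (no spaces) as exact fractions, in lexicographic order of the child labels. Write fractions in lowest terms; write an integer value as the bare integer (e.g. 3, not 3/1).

13/2,3/2

iteration 1: select H,L (d=7, Q=-84); attach at lengths (-1, 8); label the merged cluster HL
  updated: d(B,HL)=12, d(HL,I)=19/2, d(HL,R)=13/2, d(HL,Y)=7
iteration 2: select HL,Y (d=7, Q=-46); attach at lengths (4, 3); label the merged cluster HLY
  updated: d(B,HLY)=8, d(HLY,I)=21/4, d(HLY,R)=11/4
iteration 3: select B,HLY (d=8, Q=-26); attach at lengths (13/2, 3/2); label the merged cluster BHLY
  updated: d(BHLY,I)=33/8, d(BHLY,R)=7/8
iteration 4: select BHLY,I (d=33/8, Q=-8); attach at lengths (1, 25/8); label the merged cluster BHILY
  updated: d(BHILY,R)=-1/8
iteration 5: select BHILY,R (d=-1/8); attach at lengths (-1/16, -1/16); label the merged cluster BHILRY
final tree: (((B:13/2,((H:-1,L:8):4,Y:3):3/2):1,I:25/8):-1/16,R:-1/16)
total length: 26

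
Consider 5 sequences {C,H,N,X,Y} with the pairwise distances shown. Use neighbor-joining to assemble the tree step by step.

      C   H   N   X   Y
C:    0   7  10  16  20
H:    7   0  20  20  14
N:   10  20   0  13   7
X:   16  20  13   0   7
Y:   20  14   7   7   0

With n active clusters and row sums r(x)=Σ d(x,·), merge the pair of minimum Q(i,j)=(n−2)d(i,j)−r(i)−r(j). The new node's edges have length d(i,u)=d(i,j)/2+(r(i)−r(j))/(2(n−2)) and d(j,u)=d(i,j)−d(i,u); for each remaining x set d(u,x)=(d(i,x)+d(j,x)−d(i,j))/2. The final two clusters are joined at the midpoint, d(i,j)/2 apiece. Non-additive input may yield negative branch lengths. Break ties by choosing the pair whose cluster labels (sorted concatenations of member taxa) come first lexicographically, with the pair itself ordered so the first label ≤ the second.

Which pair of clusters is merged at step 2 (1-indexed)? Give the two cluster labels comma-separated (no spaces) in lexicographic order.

iteration 1: select C,H (d=7, Q=-93); attach at lengths (13/6, 29/6); label the merged cluster CH
  updated: d(CH,N)=23/2, d(CH,X)=29/2, d(CH,Y)=27/2
iteration 2: select CH,N (d=23/2, Q=-48); attach at lengths (31/4, 15/4); label the merged cluster CHN
  updated: d(CHN,X)=8, d(CHN,Y)=9/2
iteration 3: select CHN,X (d=8, Q=-39/2); attach at lengths (11/4, 21/4); label the merged cluster CHNX
  updated: d(CHNX,Y)=7/4
iteration 4: select CHNX,Y (d=7/4); attach at lengths (7/8, 7/8); label the merged cluster CHNXY
final tree: ((((C:13/6,H:29/6):31/4,N:15/4):11/4,X:21/4):7/8,Y:7/8)
total length: 113/4

CH,N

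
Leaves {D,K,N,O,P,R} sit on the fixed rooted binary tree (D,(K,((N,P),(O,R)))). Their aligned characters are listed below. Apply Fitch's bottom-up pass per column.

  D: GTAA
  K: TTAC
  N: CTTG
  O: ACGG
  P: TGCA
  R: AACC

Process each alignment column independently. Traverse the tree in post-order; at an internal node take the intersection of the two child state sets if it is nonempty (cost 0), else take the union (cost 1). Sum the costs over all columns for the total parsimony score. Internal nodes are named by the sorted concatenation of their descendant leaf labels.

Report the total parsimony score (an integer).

[col 0] NP: children N:{C}, P:{T} ∪→ {C,T}; cost 1
[col 0] OR: children O:{A}, R:{A} ∩→ {A}; cost 0
[col 0] NOPR: children NP:{C,T}, OR:{A} ∪→ {A,C,T}; cost 1
[col 0] KNOPR: children K:{T}, NOPR:{A,C,T} ∩→ {T}; cost 0
[col 0] DKNOPR: children D:{G}, KNOPR:{T} ∪→ {G,T}; cost 1
[col 1] NP: children N:{T}, P:{G} ∪→ {G,T}; cost 1
[col 1] OR: children O:{C}, R:{A} ∪→ {A,C}; cost 1
[col 1] NOPR: children NP:{G,T}, OR:{A,C} ∪→ {A,C,G,T}; cost 1
[col 1] KNOPR: children K:{T}, NOPR:{A,C,G,T} ∩→ {T}; cost 0
[col 1] DKNOPR: children D:{T}, KNOPR:{T} ∩→ {T}; cost 0
[col 2] NP: children N:{T}, P:{C} ∪→ {C,T}; cost 1
[col 2] OR: children O:{G}, R:{C} ∪→ {C,G}; cost 1
[col 2] NOPR: children NP:{C,T}, OR:{C,G} ∩→ {C}; cost 0
[col 2] KNOPR: children K:{A}, NOPR:{C} ∪→ {A,C}; cost 1
[col 2] DKNOPR: children D:{A}, KNOPR:{A,C} ∩→ {A}; cost 0
[col 3] NP: children N:{G}, P:{A} ∪→ {A,G}; cost 1
[col 3] OR: children O:{G}, R:{C} ∪→ {C,G}; cost 1
[col 3] NOPR: children NP:{A,G}, OR:{C,G} ∩→ {G}; cost 0
[col 3] KNOPR: children K:{C}, NOPR:{G} ∪→ {C,G}; cost 1
[col 3] DKNOPR: children D:{A}, KNOPR:{C,G} ∪→ {A,C,G}; cost 1
per-site changes: [3, 3, 3, 4]; total = 13

13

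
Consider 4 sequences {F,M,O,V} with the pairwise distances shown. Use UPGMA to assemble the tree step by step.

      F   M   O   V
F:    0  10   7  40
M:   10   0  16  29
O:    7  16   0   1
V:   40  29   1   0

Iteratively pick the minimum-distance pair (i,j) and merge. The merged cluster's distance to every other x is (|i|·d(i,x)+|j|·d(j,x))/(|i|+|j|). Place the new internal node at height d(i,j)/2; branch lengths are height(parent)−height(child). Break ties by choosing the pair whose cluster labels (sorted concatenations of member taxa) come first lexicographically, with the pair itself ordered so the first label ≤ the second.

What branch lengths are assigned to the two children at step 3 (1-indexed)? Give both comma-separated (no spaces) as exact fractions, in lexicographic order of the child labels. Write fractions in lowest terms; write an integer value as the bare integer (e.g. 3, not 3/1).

13/2,11

1. join O+V (d=1) ⇒ OV; edges |O|=1/2, |V|=1/2
  updated: d(F,OV)=47/2, d(M,OV)=45/2
2. join F+M (d=10) ⇒ FM; edges |F|=5, |M|=5
  updated: d(FM,OV)=23
3. join FM+OV (d=23) ⇒ FMOV; edges |FM|=13/2, |OV|=11
final tree: ((F:5,M:5):13/2,(O:1/2,V:1/2):11)
total length: 57/2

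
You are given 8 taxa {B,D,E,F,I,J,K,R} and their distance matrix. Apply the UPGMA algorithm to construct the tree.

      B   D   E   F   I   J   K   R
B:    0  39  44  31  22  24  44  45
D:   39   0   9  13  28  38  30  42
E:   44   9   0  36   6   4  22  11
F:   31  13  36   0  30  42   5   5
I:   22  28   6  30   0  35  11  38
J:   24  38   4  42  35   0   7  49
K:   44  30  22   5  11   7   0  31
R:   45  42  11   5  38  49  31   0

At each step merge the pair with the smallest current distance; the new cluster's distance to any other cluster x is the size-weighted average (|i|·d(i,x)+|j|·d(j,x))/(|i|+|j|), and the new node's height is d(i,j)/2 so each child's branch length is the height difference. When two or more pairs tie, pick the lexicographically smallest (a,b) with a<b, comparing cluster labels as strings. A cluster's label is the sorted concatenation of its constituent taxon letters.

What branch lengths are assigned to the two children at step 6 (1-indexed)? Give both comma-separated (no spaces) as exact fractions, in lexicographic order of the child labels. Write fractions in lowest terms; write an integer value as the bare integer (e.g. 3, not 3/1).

31/24,115/24

iteration 1: select E,J (d=4); attach at lengths (2, 2); label the merged cluster EJ
  updated: d(B,EJ)=34, d(D,EJ)=47/2, d(EJ,F)=39, d(EJ,I)=41/2, d(EJ,K)=29/2, d(EJ,R)=30
iteration 2: select F,K (d=5); attach at lengths (5/2, 5/2); label the merged cluster FK
  updated: d(B,FK)=75/2, d(D,FK)=43/2, d(EJ,FK)=107/4, d(FK,I)=41/2, d(FK,R)=18
iteration 3: select FK,R (d=18); attach at lengths (13/2, 9); label the merged cluster FKR
  updated: d(B,FKR)=40, d(D,FKR)=85/3, d(EJ,FKR)=167/6, d(FKR,I)=79/3
iteration 4: select EJ,I (d=41/2); attach at lengths (33/4, 41/4); label the merged cluster EIJ
  updated: d(B,EIJ)=30, d(D,EIJ)=25, d(EIJ,FKR)=82/3
iteration 5: select D,EIJ (d=25); attach at lengths (25/2, 9/4); label the merged cluster DEIJ
  updated: d(B,DEIJ)=129/4, d(DEIJ,FKR)=331/12
iteration 6: select DEIJ,FKR (d=331/12); attach at lengths (31/24, 115/24); label the merged cluster DEFIJKR
  updated: d(B,DEFIJKR)=249/7
iteration 7: select B,DEFIJKR (d=249/7); attach at lengths (249/14, 671/168); label the merged cluster BDEFIJKR
final tree: (B:249/14,((D:25/2,((E:2,J:2):33/4,I:41/4):9/4):31/24,((F:5/2,K:5/2):13/2,R:9):115/24):671/168)
total length: 14383/168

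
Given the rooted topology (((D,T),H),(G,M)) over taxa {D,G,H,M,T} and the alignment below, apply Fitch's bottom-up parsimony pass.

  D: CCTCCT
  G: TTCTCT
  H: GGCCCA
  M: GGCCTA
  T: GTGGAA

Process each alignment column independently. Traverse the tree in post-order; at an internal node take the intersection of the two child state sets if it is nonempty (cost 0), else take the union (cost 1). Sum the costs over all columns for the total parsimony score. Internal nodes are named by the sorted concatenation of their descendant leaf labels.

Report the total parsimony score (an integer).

DT@0: {C} ∪ {G} = {C,G} (union, +1)
DHT@0: {C,G} ∩ {G} = {G} (intersection, +0)
GM@0: {T} ∪ {G} = {G,T} (union, +1)
DGHMT@0: {G} ∩ {G,T} = {G} (intersection, +0)
DT@1: {C} ∪ {T} = {C,T} (union, +1)
DHT@1: {C,T} ∪ {G} = {C,G,T} (union, +1)
GM@1: {T} ∪ {G} = {G,T} (union, +1)
DGHMT@1: {C,G,T} ∩ {G,T} = {G,T} (intersection, +0)
DT@2: {T} ∪ {G} = {G,T} (union, +1)
DHT@2: {G,T} ∪ {C} = {C,G,T} (union, +1)
GM@2: {C} ∩ {C} = {C} (intersection, +0)
DGHMT@2: {C,G,T} ∩ {C} = {C} (intersection, +0)
DT@3: {C} ∪ {G} = {C,G} (union, +1)
DHT@3: {C,G} ∩ {C} = {C} (intersection, +0)
GM@3: {T} ∪ {C} = {C,T} (union, +1)
DGHMT@3: {C} ∩ {C,T} = {C} (intersection, +0)
DT@4: {C} ∪ {A} = {A,C} (union, +1)
DHT@4: {A,C} ∩ {C} = {C} (intersection, +0)
GM@4: {C} ∪ {T} = {C,T} (union, +1)
DGHMT@4: {C} ∩ {C,T} = {C} (intersection, +0)
DT@5: {T} ∪ {A} = {A,T} (union, +1)
DHT@5: {A,T} ∩ {A} = {A} (intersection, +0)
GM@5: {T} ∪ {A} = {A,T} (union, +1)
DGHMT@5: {A} ∩ {A,T} = {A} (intersection, +0)
per-site changes: [2, 3, 2, 2, 2, 2]; total = 13

13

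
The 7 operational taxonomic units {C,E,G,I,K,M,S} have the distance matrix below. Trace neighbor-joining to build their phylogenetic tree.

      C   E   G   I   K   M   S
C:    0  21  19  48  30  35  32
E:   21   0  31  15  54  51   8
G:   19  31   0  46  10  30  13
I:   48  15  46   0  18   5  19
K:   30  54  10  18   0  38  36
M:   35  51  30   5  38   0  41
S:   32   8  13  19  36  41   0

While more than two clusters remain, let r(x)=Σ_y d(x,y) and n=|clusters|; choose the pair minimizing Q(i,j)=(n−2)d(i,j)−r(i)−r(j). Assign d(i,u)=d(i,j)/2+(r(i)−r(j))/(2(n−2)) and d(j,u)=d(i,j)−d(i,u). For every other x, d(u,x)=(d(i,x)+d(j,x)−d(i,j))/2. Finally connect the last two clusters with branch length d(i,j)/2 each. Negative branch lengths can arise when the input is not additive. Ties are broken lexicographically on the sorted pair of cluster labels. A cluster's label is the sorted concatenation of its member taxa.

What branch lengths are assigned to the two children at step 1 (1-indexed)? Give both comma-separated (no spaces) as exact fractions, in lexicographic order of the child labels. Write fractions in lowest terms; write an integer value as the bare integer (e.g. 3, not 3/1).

1. join I+M (d=5, Q=-326) ⇒ IM; edges |I|=-12/5, |M|=37/5
  updated: d(C,IM)=39, d(E,IM)=61/2, d(G,IM)=71/2, d(IM,K)=51/2, d(IM,S)=55/2
2. join E+S (d=8, Q=-229) ⇒ ES; edges |E|=15/2, |S|=1/2
  updated: d(C,ES)=45/2, d(ES,G)=18, d(ES,IM)=25, d(ES,K)=41
3. join G+K (d=10, Q=-159) ⇒ GK; edges |G|=1, |K|=9
  updated: d(C,GK)=39/2, d(ES,GK)=49/2, d(GK,IM)=51/2
4. join C+GK (d=39/2, Q=-223/2) ⇒ CGK; edges |C|=101/8, |GK|=55/8
  updated: d(CGK,ES)=55/4, d(CGK,IM)=45/2
5. join CGK+ES (d=55/4, Q=-245/4) ⇒ CEGKS; edges |CGK|=45/8, |ES|=65/8
  updated: d(CEGKS,IM)=135/8
6. join CEGKS+IM (d=135/8) ⇒ CEGIKMS; edges |CEGKS|=135/16, |IM|=135/16
final tree: (((C:101/8,(G:1,K:9):55/8):45/8,(E:15/2,S:1/2):65/8):135/16,(I:-12/5,M:37/5):135/16)
total length: 585/8

-12/5,37/5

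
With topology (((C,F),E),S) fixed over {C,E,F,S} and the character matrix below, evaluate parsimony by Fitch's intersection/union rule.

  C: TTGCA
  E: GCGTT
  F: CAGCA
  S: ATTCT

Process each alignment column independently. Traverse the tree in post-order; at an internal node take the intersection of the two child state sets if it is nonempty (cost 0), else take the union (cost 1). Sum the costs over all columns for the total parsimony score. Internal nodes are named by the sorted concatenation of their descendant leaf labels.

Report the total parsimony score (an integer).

8

site 0, node CF: C={T} ∪ F={C} → {C,T} (+1)
site 0, node CEF: CF={C,T} ∪ E={G} → {C,G,T} (+1)
site 0, node CEFS: CEF={C,G,T} ∪ S={A} → {A,C,G,T} (+1)
site 1, node CF: C={T} ∪ F={A} → {A,T} (+1)
site 1, node CEF: CF={A,T} ∪ E={C} → {A,C,T} (+1)
site 1, node CEFS: CEF={A,C,T} ∩ S={T} → {T} (+0)
site 2, node CF: C={G} ∩ F={G} → {G} (+0)
site 2, node CEF: CF={G} ∩ E={G} → {G} (+0)
site 2, node CEFS: CEF={G} ∪ S={T} → {G,T} (+1)
site 3, node CF: C={C} ∩ F={C} → {C} (+0)
site 3, node CEF: CF={C} ∪ E={T} → {C,T} (+1)
site 3, node CEFS: CEF={C,T} ∩ S={C} → {C} (+0)
site 4, node CF: C={A} ∩ F={A} → {A} (+0)
site 4, node CEF: CF={A} ∪ E={T} → {A,T} (+1)
site 4, node CEFS: CEF={A,T} ∩ S={T} → {T} (+0)
per-site changes: [3, 2, 1, 1, 1]; total = 8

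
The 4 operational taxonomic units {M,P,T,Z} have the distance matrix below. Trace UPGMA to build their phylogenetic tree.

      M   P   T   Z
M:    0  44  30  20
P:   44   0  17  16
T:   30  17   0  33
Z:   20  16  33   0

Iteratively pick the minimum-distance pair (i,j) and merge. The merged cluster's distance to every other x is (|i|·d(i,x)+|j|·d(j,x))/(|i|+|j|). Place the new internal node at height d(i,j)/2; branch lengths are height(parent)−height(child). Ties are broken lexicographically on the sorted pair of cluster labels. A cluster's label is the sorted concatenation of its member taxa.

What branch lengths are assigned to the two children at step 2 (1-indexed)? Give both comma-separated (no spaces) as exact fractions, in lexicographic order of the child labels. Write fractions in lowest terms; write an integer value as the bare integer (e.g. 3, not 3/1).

9/2,25/2

step 1: merge (P,Z) at d=16; branch lengths P→8, Z→8; new cluster PZ
  updated: d(M,PZ)=32, d(PZ,T)=25
step 2: merge (PZ,T) at d=25; branch lengths PZ→9/2, T→25/2; new cluster PTZ
  updated: d(M,PTZ)=94/3
step 3: merge (M,PTZ) at d=94/3; branch lengths M→47/3, PTZ→19/6; new cluster MPTZ
final tree: (M:47/3,((P:8,Z:8):9/2,T:25/2):19/6)
total length: 311/6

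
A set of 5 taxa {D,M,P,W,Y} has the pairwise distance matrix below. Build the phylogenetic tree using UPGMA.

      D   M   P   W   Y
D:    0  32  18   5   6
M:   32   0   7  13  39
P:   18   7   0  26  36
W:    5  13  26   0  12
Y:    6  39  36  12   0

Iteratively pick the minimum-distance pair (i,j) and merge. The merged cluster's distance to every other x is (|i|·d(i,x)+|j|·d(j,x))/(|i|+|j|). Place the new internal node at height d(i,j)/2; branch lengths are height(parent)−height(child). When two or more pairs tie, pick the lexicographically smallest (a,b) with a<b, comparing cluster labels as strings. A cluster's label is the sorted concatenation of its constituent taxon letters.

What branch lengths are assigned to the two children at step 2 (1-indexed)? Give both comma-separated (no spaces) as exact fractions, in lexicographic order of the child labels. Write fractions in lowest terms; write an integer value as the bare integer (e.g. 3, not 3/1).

iteration 1: select D,W (d=5); attach at lengths (5/2, 5/2); label the merged cluster DW
  updated: d(DW,M)=45/2, d(DW,P)=22, d(DW,Y)=9
iteration 2: select M,P (d=7); attach at lengths (7/2, 7/2); label the merged cluster MP
  updated: d(DW,MP)=89/4, d(MP,Y)=75/2
iteration 3: select DW,Y (d=9); attach at lengths (2, 9/2); label the merged cluster DWY
  updated: d(DWY,MP)=82/3
iteration 4: select DWY,MP (d=82/3); attach at lengths (55/6, 61/6); label the merged cluster DMPWY
final tree: (((D:5/2,W:5/2):2,Y:9/2):55/6,(M:7/2,P:7/2):61/6)
total length: 227/6

7/2,7/2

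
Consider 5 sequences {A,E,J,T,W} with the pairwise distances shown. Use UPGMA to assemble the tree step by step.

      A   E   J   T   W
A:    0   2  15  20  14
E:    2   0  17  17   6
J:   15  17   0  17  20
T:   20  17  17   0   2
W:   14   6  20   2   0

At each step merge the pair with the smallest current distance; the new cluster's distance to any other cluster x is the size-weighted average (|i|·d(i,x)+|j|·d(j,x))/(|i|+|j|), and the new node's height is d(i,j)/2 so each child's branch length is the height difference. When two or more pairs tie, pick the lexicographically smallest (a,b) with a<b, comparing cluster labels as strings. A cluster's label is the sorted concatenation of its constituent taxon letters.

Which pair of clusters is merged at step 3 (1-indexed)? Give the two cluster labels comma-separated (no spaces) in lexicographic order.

1. join A+E (d=2) ⇒ AE; edges |A|=1, |E|=1
  updated: d(AE,J)=16, d(AE,T)=37/2, d(AE,W)=10
2. join T+W (d=2) ⇒ TW; edges |T|=1, |W|=1
  updated: d(AE,TW)=57/4, d(J,TW)=37/2
3. join AE+TW (d=57/4) ⇒ AETW; edges |AE|=49/8, |TW|=49/8
  updated: d(AETW,J)=69/4
4. join AETW+J (d=69/4) ⇒ AEJTW; edges |AETW|=3/2, |J|=69/8
final tree: (((A:1,E:1):49/8,(T:1,W:1):49/8):3/2,J:69/8)
total length: 211/8

AE,TW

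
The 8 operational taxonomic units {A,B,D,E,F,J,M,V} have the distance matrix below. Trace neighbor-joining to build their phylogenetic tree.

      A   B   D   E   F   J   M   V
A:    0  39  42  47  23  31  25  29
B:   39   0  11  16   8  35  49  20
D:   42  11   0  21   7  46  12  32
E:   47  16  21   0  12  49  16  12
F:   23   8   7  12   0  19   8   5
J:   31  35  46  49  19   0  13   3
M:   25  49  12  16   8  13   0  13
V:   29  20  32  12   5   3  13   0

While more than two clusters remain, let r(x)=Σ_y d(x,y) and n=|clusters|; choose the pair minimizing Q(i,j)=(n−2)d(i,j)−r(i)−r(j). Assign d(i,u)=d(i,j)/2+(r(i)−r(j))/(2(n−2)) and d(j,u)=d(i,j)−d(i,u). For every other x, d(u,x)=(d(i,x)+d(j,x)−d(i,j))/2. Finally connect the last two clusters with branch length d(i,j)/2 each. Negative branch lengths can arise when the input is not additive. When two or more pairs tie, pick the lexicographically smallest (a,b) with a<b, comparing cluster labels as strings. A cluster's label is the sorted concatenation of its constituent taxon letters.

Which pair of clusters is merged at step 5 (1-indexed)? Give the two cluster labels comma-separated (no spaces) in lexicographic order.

1. join J+V (d=3, Q=-292) ⇒ JV; edges |J|=25/3, |V|=-16/3
  updated: d(A,JV)=57/2, d(B,JV)=26, d(D,JV)=75/2, d(E,JV)=29, d(F,JV)=21/2, d(JV,M)=23/2
2. join B+D (d=11, Q=-449/2) ⇒ BD; edges |B|=147/20, |D|=73/20
  updated: d(A,BD)=35, d(BD,E)=13, d(BD,F)=2, d(BD,JV)=105/4, d(BD,M)=25
3. join BD+E (d=13, Q=-665/4) ⇒ BDE; edges |BD|=145/32, |E|=271/32
  updated: d(A,BDE)=69/2, d(BDE,F)=1/2, d(BDE,JV)=169/8, d(BDE,M)=14
4. join BDE+F (d=1/2, Q=-885/8) ⇒ BDEF; edges |BDE|=79/16, |F|=-71/16
  updated: d(A,BDEF)=57/2, d(BDEF,JV)=249/16, d(BDEF,M)=43/4
5. join A+JV (d=57/2, Q=-1289/16) ⇒ AJV; edges |A|=1335/64, |JV|=489/64
  updated: d(AJV,BDEF)=249/32, d(AJV,M)=4
6. join AJV+BDEF (d=249/32, Q=-721/32) ⇒ ABDEFJV; edges |AJV|=33/64, |BDEF|=465/64
  updated: d(ABDEFJV,M)=223/64
7. join ABDEFJV+M (d=223/64) ⇒ ABDEFJMV; edges |ABDEFJV|=223/128, |M|=223/128
final tree: (((A:1335/64,(J:25/3,V:-16/3):489/64):33/64,(((B:147/20,D:73/20):145/32,E:271/32):79/16,F:-71/16):465/64):223/128,M:223/128)
total length: 4305/64

A,JV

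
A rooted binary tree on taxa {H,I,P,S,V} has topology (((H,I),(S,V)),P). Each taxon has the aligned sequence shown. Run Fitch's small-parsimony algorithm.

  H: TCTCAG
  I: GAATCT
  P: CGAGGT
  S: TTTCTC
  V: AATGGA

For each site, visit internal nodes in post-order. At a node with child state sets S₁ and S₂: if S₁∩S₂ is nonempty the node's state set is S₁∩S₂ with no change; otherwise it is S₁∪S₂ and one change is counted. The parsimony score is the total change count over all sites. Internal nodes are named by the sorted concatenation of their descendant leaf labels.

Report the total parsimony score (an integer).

HI@0: {T} ∪ {G} = {G,T} (union, +1)
SV@0: {T} ∪ {A} = {A,T} (union, +1)
HISV@0: {G,T} ∩ {A,T} = {T} (intersection, +0)
HIPSV@0: {T} ∪ {C} = {C,T} (union, +1)
HI@1: {C} ∪ {A} = {A,C} (union, +1)
SV@1: {T} ∪ {A} = {A,T} (union, +1)
HISV@1: {A,C} ∩ {A,T} = {A} (intersection, +0)
HIPSV@1: {A} ∪ {G} = {A,G} (union, +1)
HI@2: {T} ∪ {A} = {A,T} (union, +1)
SV@2: {T} ∩ {T} = {T} (intersection, +0)
HISV@2: {A,T} ∩ {T} = {T} (intersection, +0)
HIPSV@2: {T} ∪ {A} = {A,T} (union, +1)
HI@3: {C} ∪ {T} = {C,T} (union, +1)
SV@3: {C} ∪ {G} = {C,G} (union, +1)
HISV@3: {C,T} ∩ {C,G} = {C} (intersection, +0)
HIPSV@3: {C} ∪ {G} = {C,G} (union, +1)
HI@4: {A} ∪ {C} = {A,C} (union, +1)
SV@4: {T} ∪ {G} = {G,T} (union, +1)
HISV@4: {A,C} ∪ {G,T} = {A,C,G,T} (union, +1)
HIPSV@4: {A,C,G,T} ∩ {G} = {G} (intersection, +0)
HI@5: {G} ∪ {T} = {G,T} (union, +1)
SV@5: {C} ∪ {A} = {A,C} (union, +1)
HISV@5: {G,T} ∪ {A,C} = {A,C,G,T} (union, +1)
HIPSV@5: {A,C,G,T} ∩ {T} = {T} (intersection, +0)
per-site changes: [3, 3, 2, 3, 3, 3]; total = 17

17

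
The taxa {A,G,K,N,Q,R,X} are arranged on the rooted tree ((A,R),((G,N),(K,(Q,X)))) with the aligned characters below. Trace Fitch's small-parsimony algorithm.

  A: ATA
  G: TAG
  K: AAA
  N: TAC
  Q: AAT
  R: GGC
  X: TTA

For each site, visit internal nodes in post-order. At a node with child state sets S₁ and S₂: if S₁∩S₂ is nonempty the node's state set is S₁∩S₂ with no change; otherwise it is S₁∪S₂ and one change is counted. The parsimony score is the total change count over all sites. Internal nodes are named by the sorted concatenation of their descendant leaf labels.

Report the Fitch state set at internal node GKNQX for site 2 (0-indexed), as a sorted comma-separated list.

A,C,G

[col 0] AR: children A:{A}, R:{G} ∪→ {A,G}; cost 1
[col 0] GN: children G:{T}, N:{T} ∩→ {T}; cost 0
[col 0] QX: children Q:{A}, X:{T} ∪→ {A,T}; cost 1
[col 0] KQX: children K:{A}, QX:{A,T} ∩→ {A}; cost 0
[col 0] GKNQX: children GN:{T}, KQX:{A} ∪→ {A,T}; cost 1
[col 0] AGKNQRX: children AR:{A,G}, GKNQX:{A,T} ∩→ {A}; cost 0
[col 1] AR: children A:{T}, R:{G} ∪→ {G,T}; cost 1
[col 1] GN: children G:{A}, N:{A} ∩→ {A}; cost 0
[col 1] QX: children Q:{A}, X:{T} ∪→ {A,T}; cost 1
[col 1] KQX: children K:{A}, QX:{A,T} ∩→ {A}; cost 0
[col 1] GKNQX: children GN:{A}, KQX:{A} ∩→ {A}; cost 0
[col 1] AGKNQRX: children AR:{G,T}, GKNQX:{A} ∪→ {A,G,T}; cost 1
[col 2] AR: children A:{A}, R:{C} ∪→ {A,C}; cost 1
[col 2] GN: children G:{G}, N:{C} ∪→ {C,G}; cost 1
[col 2] QX: children Q:{T}, X:{A} ∪→ {A,T}; cost 1
[col 2] KQX: children K:{A}, QX:{A,T} ∩→ {A}; cost 0
[col 2] GKNQX: children GN:{C,G}, KQX:{A} ∪→ {A,C,G}; cost 1
[col 2] AGKNQRX: children AR:{A,C}, GKNQX:{A,C,G} ∩→ {A,C}; cost 0
per-site changes: [3, 3, 4]; total = 10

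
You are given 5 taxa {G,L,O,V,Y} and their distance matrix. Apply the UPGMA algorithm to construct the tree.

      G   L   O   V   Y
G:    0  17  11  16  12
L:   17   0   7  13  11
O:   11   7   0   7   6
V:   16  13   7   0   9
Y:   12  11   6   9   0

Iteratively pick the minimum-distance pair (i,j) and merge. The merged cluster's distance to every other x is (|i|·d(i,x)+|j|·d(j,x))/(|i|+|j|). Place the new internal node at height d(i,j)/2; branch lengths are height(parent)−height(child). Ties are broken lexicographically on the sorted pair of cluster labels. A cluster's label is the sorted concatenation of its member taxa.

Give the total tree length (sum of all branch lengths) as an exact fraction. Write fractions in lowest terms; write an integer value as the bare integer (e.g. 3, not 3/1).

157/6

1. join O+Y (d=6) ⇒ OY; edges |O|=3, |Y|=3
  updated: d(G,OY)=23/2, d(L,OY)=9, d(OY,V)=8
2. join OY+V (d=8) ⇒ OVY; edges |OY|=1, |V|=4
  updated: d(G,OVY)=13, d(L,OVY)=31/3
3. join L+OVY (d=31/3) ⇒ LOVY; edges |L|=31/6, |OVY|=7/6
  updated: d(G,LOVY)=14
4. join G+LOVY (d=14) ⇒ GLOVY; edges |G|=7, |LOVY|=11/6
final tree: (G:7,(L:31/6,((O:3,Y:3):1,V:4):7/6):11/6)
total length: 157/6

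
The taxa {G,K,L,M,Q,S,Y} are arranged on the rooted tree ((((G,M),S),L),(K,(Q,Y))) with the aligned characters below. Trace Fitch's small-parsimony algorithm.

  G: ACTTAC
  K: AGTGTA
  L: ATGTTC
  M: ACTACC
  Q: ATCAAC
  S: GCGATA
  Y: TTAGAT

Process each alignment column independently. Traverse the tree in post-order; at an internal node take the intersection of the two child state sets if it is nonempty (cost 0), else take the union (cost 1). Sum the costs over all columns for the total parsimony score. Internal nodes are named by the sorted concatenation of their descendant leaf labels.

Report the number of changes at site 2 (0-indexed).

[col 0] GM: children G:{A}, M:{A} ∩→ {A}; cost 0
[col 0] GMS: children GM:{A}, S:{G} ∪→ {A,G}; cost 1
[col 0] GLMS: children GMS:{A,G}, L:{A} ∩→ {A}; cost 0
[col 0] QY: children Q:{A}, Y:{T} ∪→ {A,T}; cost 1
[col 0] KQY: children K:{A}, QY:{A,T} ∩→ {A}; cost 0
[col 0] GKLMQSY: children GLMS:{A}, KQY:{A} ∩→ {A}; cost 0
[col 1] GM: children G:{C}, M:{C} ∩→ {C}; cost 0
[col 1] GMS: children GM:{C}, S:{C} ∩→ {C}; cost 0
[col 1] GLMS: children GMS:{C}, L:{T} ∪→ {C,T}; cost 1
[col 1] QY: children Q:{T}, Y:{T} ∩→ {T}; cost 0
[col 1] KQY: children K:{G}, QY:{T} ∪→ {G,T}; cost 1
[col 1] GKLMQSY: children GLMS:{C,T}, KQY:{G,T} ∩→ {T}; cost 0
[col 2] GM: children G:{T}, M:{T} ∩→ {T}; cost 0
[col 2] GMS: children GM:{T}, S:{G} ∪→ {G,T}; cost 1
[col 2] GLMS: children GMS:{G,T}, L:{G} ∩→ {G}; cost 0
[col 2] QY: children Q:{C}, Y:{A} ∪→ {A,C}; cost 1
[col 2] KQY: children K:{T}, QY:{A,C} ∪→ {A,C,T}; cost 1
[col 2] GKLMQSY: children GLMS:{G}, KQY:{A,C,T} ∪→ {A,C,G,T}; cost 1
[col 3] GM: children G:{T}, M:{A} ∪→ {A,T}; cost 1
[col 3] GMS: children GM:{A,T}, S:{A} ∩→ {A}; cost 0
[col 3] GLMS: children GMS:{A}, L:{T} ∪→ {A,T}; cost 1
[col 3] QY: children Q:{A}, Y:{G} ∪→ {A,G}; cost 1
[col 3] KQY: children K:{G}, QY:{A,G} ∩→ {G}; cost 0
[col 3] GKLMQSY: children GLMS:{A,T}, KQY:{G} ∪→ {A,G,T}; cost 1
[col 4] GM: children G:{A}, M:{C} ∪→ {A,C}; cost 1
[col 4] GMS: children GM:{A,C}, S:{T} ∪→ {A,C,T}; cost 1
[col 4] GLMS: children GMS:{A,C,T}, L:{T} ∩→ {T}; cost 0
[col 4] QY: children Q:{A}, Y:{A} ∩→ {A}; cost 0
[col 4] KQY: children K:{T}, QY:{A} ∪→ {A,T}; cost 1
[col 4] GKLMQSY: children GLMS:{T}, KQY:{A,T} ∩→ {T}; cost 0
[col 5] GM: children G:{C}, M:{C} ∩→ {C}; cost 0
[col 5] GMS: children GM:{C}, S:{A} ∪→ {A,C}; cost 1
[col 5] GLMS: children GMS:{A,C}, L:{C} ∩→ {C}; cost 0
[col 5] QY: children Q:{C}, Y:{T} ∪→ {C,T}; cost 1
[col 5] KQY: children K:{A}, QY:{C,T} ∪→ {A,C,T}; cost 1
[col 5] GKLMQSY: children GLMS:{C}, KQY:{A,C,T} ∩→ {C}; cost 0
per-site changes: [2, 2, 4, 4, 3, 3]; total = 18

4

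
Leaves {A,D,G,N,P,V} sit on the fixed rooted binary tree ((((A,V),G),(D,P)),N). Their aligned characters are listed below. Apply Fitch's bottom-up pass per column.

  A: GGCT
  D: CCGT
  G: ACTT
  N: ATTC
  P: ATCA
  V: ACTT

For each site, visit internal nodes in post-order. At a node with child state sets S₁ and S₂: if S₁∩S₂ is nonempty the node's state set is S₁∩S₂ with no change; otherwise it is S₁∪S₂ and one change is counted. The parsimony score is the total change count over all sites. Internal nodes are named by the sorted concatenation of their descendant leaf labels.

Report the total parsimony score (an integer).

10

site 0, node AV: A={G} ∪ V={A} → {A,G} (+1)
site 0, node AGV: AV={A,G} ∩ G={A} → {A} (+0)
site 0, node DP: D={C} ∪ P={A} → {A,C} (+1)
site 0, node ADGPV: AGV={A} ∩ DP={A,C} → {A} (+0)
site 0, node ADGNPV: ADGPV={A} ∩ N={A} → {A} (+0)
site 1, node AV: A={G} ∪ V={C} → {C,G} (+1)
site 1, node AGV: AV={C,G} ∩ G={C} → {C} (+0)
site 1, node DP: D={C} ∪ P={T} → {C,T} (+1)
site 1, node ADGPV: AGV={C} ∩ DP={C,T} → {C} (+0)
site 1, node ADGNPV: ADGPV={C} ∪ N={T} → {C,T} (+1)
site 2, node AV: A={C} ∪ V={T} → {C,T} (+1)
site 2, node AGV: AV={C,T} ∩ G={T} → {T} (+0)
site 2, node DP: D={G} ∪ P={C} → {C,G} (+1)
site 2, node ADGPV: AGV={T} ∪ DP={C,G} → {C,G,T} (+1)
site 2, node ADGNPV: ADGPV={C,G,T} ∩ N={T} → {T} (+0)
site 3, node AV: A={T} ∩ V={T} → {T} (+0)
site 3, node AGV: AV={T} ∩ G={T} → {T} (+0)
site 3, node DP: D={T} ∪ P={A} → {A,T} (+1)
site 3, node ADGPV: AGV={T} ∩ DP={A,T} → {T} (+0)
site 3, node ADGNPV: ADGPV={T} ∪ N={C} → {C,T} (+1)
per-site changes: [2, 3, 3, 2]; total = 10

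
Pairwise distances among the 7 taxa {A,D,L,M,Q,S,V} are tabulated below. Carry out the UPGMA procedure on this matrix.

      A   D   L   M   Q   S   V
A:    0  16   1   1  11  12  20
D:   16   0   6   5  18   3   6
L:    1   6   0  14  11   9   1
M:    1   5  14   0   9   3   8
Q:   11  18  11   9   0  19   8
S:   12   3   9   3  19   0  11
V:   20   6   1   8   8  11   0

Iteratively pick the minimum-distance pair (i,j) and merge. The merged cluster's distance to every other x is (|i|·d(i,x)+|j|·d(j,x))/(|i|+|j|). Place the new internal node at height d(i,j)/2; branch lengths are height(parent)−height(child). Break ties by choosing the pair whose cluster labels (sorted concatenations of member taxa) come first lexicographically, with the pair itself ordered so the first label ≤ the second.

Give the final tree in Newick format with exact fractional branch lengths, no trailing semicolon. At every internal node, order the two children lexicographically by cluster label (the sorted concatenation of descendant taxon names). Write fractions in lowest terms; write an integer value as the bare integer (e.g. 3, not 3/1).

(((A:1/2,L:1/2):13/3,((D:3/2,S:3/2):1/2,M:2):17/6):13/15,(Q:4,V:4):17/10)

1. join A+L (d=1) ⇒ AL; edges |A|=1/2, |L|=1/2
  updated: d(AL,D)=11, d(AL,M)=15/2, d(AL,Q)=11, d(AL,S)=21/2, d(AL,V)=21/2
2. join D+S (d=3) ⇒ DS; edges |D|=3/2, |S|=3/2
  updated: d(AL,DS)=43/4, d(DS,M)=4, d(DS,Q)=37/2, d(DS,V)=17/2
3. join DS+M (d=4) ⇒ DMS; edges |DS|=1/2, |M|=2
  updated: d(AL,DMS)=29/3, d(DMS,Q)=46/3, d(DMS,V)=25/3
4. join Q+V (d=8) ⇒ QV; edges |Q|=4, |V|=4
  updated: d(AL,QV)=43/4, d(DMS,QV)=71/6
5. join AL+DMS (d=29/3) ⇒ ADLMS; edges |AL|=13/3, |DMS|=17/6
  updated: d(ADLMS,QV)=57/5
6. join ADLMS+QV (d=57/5) ⇒ ADLMQSV; edges |ADLMS|=13/15, |QV|=17/10
final tree: (((A:1/2,L:1/2):13/3,((D:3/2,S:3/2):1/2,M:2):17/6):13/15,(Q:4,V:4):17/10)
total length: 727/30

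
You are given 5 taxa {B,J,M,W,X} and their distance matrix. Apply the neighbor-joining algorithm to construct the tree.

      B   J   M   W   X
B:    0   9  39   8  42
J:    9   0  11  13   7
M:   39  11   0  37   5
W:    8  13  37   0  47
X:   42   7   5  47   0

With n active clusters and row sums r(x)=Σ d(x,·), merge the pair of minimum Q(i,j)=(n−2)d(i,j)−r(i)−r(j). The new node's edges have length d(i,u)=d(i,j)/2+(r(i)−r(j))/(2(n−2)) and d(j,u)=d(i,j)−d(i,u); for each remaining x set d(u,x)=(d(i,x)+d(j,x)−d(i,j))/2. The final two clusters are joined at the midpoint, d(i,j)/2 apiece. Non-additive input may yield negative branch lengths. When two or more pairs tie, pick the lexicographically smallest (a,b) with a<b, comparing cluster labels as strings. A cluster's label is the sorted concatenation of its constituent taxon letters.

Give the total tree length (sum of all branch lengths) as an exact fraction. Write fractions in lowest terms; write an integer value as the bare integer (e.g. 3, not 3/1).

297/8

iteration 1: select B,W (d=8, Q=-179); attach at lengths (17/6, 31/6); label the merged cluster BW
  updated: d(BW,J)=7, d(BW,M)=34, d(BW,X)=81/2
iteration 2: select BW,J (d=7, Q=-185/2); attach at lengths (141/8, -85/8); label the merged cluster BJW
  updated: d(BJW,M)=19, d(BJW,X)=81/4
iteration 3: select BJW,M (d=19, Q=-177/4); attach at lengths (137/8, 15/8); label the merged cluster BJMW
  updated: d(BJMW,X)=25/8
iteration 4: select BJMW,X (d=25/8); attach at lengths (25/16, 25/16); label the merged cluster BJMWX
final tree: ((((B:17/6,W:31/6):141/8,J:-85/8):137/8,M:15/8):25/16,X:25/16)
total length: 297/8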